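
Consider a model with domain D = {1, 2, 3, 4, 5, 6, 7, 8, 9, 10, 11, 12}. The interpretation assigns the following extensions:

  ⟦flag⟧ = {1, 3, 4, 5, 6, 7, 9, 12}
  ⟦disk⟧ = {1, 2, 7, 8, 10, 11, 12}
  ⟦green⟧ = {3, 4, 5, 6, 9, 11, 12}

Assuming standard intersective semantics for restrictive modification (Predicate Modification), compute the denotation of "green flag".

{3, 4, 5, 6, 9, 12}

⟦flag⟧ = {1, 3, 4, 5, 6, 7, 9, 12}
… ∩ ⟦green⟧ = {1, 3, 4, 5, 6, 7, 9, 12} ∩ {3, 4, 5, 6, 9, 11, 12} = {3, 4, 5, 6, 9, 12}
So ⟦green flag⟧ = {3, 4, 5, 6, 9, 12}.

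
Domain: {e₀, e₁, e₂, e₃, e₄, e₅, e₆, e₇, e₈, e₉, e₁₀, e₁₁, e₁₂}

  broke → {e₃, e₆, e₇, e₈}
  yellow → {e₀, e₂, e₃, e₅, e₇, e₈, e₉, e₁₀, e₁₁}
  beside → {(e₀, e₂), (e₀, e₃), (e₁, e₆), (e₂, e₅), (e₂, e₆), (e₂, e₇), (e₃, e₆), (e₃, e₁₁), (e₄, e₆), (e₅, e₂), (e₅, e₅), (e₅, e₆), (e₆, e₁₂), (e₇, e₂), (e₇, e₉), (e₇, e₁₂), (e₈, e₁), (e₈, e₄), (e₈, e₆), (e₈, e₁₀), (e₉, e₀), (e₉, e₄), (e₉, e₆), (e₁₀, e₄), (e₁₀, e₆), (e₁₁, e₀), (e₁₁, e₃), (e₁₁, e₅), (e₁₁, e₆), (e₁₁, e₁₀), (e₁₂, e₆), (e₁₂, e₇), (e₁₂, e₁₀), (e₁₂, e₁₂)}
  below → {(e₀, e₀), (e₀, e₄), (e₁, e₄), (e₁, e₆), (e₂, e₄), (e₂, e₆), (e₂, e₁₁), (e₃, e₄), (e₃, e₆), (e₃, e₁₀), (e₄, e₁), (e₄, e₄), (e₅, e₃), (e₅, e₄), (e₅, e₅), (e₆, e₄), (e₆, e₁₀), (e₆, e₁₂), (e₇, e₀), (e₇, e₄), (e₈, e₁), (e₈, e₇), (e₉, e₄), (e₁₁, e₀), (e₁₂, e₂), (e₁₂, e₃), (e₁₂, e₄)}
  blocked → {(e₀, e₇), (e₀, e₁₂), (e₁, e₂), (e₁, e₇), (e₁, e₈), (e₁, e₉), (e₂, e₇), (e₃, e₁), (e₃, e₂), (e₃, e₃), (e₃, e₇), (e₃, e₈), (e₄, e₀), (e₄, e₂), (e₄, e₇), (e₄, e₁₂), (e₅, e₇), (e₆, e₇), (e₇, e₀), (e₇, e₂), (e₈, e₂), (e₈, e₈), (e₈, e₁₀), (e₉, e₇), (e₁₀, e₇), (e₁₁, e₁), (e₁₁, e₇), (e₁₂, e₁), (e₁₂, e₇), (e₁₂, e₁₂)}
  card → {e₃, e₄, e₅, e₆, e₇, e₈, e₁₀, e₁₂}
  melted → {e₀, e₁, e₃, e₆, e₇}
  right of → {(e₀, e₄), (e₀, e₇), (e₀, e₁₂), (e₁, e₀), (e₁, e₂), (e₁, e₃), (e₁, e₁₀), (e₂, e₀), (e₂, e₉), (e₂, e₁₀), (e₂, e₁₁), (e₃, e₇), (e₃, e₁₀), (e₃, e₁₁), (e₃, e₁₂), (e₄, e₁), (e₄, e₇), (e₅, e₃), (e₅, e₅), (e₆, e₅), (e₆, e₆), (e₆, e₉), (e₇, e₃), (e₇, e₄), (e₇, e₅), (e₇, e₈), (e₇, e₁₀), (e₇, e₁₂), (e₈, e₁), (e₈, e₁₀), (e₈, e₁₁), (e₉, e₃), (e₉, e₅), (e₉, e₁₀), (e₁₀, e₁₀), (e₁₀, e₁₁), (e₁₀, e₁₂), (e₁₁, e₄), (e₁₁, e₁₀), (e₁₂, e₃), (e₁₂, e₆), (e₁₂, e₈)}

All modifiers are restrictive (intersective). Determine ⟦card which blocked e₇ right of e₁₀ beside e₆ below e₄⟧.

{e₃}

⟦which blocked e₇⟧ = {x : ⟨x, e₇⟩ ∈ ⟦blocked⟧} = {e₀, e₁, e₂, e₃, e₄, e₅, e₆, e₉, e₁₀, e₁₁, e₁₂}
⟦right of e₁₀⟧ = {x : ⟨x, e₁₀⟩ ∈ ⟦right of⟧} = {e₁, e₂, e₃, e₇, e₈, e₉, e₁₀, e₁₁}
⟦beside e₆⟧ = {x : ⟨x, e₆⟩ ∈ ⟦beside⟧} = {e₁, e₂, e₃, e₄, e₅, e₈, e₉, e₁₀, e₁₁, e₁₂}
⟦below e₄⟧ = {x : ⟨x, e₄⟩ ∈ ⟦below⟧} = {e₀, e₁, e₂, e₃, e₄, e₅, e₆, e₇, e₉, e₁₂}
⟦card⟧ = {e₃, e₄, e₅, e₆, e₇, e₈, e₁₀, e₁₂}
… ∩ ⟦which blocked e₇⟧ = {e₃, e₄, e₅, e₆, e₇, e₈, e₁₀, e₁₂} ∩ {e₀, e₁, e₂, e₃, e₄, e₅, e₆, e₉, e₁₀, e₁₁, e₁₂} = {e₃, e₄, e₅, e₆, e₁₀, e₁₂}
… ∩ ⟦right of e₁₀⟧ = {e₃, e₄, e₅, e₆, e₁₀, e₁₂} ∩ {e₁, e₂, e₃, e₇, e₈, e₉, e₁₀, e₁₁} = {e₃, e₁₀}
… ∩ ⟦beside e₆⟧ = {e₃, e₁₀} ∩ {e₁, e₂, e₃, e₄, e₅, e₈, e₉, e₁₀, e₁₁, e₁₂} = {e₃, e₁₀}
… ∩ ⟦below e₄⟧ = {e₃, e₁₀} ∩ {e₀, e₁, e₂, e₃, e₄, e₅, e₆, e₇, e₉, e₁₂} = {e₃}
So ⟦card which blocked e₇ right of e₁₀ beside e₆ below e₄⟧ = {e₃}.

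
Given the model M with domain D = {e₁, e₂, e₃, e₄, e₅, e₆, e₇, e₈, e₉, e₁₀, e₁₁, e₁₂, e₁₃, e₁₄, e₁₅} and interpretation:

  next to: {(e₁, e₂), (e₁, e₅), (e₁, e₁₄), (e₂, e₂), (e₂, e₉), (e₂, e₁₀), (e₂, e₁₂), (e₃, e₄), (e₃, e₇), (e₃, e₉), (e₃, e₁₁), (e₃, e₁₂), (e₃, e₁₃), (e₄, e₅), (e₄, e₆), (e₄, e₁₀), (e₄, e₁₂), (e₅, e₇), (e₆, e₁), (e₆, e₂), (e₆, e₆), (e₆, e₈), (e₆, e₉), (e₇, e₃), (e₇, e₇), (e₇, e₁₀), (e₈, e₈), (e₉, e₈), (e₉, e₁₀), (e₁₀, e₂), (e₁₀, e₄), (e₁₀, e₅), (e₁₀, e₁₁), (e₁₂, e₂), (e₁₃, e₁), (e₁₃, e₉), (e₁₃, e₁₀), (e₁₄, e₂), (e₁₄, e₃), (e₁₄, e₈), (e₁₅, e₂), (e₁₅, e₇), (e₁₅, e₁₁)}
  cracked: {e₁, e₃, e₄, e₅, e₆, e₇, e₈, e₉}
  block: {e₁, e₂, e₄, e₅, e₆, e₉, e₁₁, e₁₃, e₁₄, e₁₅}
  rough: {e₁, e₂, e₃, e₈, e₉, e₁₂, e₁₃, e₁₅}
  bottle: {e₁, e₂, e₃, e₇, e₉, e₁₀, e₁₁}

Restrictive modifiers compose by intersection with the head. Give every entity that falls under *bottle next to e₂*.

{e₁, e₂, e₁₀}

⟦next to e₂⟧ = {x : ⟨x, e₂⟩ ∈ ⟦next to⟧} = {e₁, e₂, e₆, e₁₀, e₁₂, e₁₄, e₁₅}
⟦bottle⟧ = {e₁, e₂, e₃, e₇, e₉, e₁₀, e₁₁}
… ∩ ⟦next to e₂⟧ = {e₁, e₂, e₃, e₇, e₉, e₁₀, e₁₁} ∩ {e₁, e₂, e₆, e₁₀, e₁₂, e₁₄, e₁₅} = {e₁, e₂, e₁₀}
So ⟦bottle next to e₂⟧ = {e₁, e₂, e₁₀}.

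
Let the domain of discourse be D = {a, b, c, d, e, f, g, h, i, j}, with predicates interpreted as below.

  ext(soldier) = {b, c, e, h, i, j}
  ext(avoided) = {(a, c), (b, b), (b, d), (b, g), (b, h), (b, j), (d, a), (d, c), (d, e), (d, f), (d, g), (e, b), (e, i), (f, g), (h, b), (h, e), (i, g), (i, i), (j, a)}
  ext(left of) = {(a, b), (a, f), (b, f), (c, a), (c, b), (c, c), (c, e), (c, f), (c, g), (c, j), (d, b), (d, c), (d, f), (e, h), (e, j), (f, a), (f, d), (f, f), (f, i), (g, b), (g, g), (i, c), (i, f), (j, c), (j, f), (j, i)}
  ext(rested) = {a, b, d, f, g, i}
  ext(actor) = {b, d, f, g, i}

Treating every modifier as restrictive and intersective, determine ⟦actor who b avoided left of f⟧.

{b, d}

⟦who b avoided⟧ = {x : ⟨b, x⟩ ∈ ⟦avoided⟧} = {b, d, g, h, j}
⟦left of f⟧ = {x : ⟨x, f⟩ ∈ ⟦left of⟧} = {a, b, c, d, f, i, j}
⟦actor⟧ = {b, d, f, g, i}
… ∩ ⟦who b avoided⟧ = {b, d, f, g, i} ∩ {b, d, g, h, j} = {b, d, g}
… ∩ ⟦left of f⟧ = {b, d, g} ∩ {a, b, c, d, f, i, j} = {b, d}
So ⟦actor who b avoided left of f⟧ = {b, d}.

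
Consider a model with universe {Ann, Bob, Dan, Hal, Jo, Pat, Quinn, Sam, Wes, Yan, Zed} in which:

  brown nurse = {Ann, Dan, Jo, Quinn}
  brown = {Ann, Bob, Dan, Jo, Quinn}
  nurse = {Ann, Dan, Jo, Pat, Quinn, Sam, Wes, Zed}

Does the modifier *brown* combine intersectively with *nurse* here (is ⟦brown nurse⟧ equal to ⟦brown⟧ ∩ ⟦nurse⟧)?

yes

⟦brown⟧ ∩ ⟦nurse⟧ = {Ann, Bob, Dan, Jo, Quinn} ∩ {Ann, Dan, Jo, Pat, Quinn, Sam, Wes, Zed} = {Ann, Dan, Jo, Quinn}
Observed ⟦brown nurse⟧ = {Ann, Dan, Jo, Quinn}.
These coincide, so the modifier is intersective here.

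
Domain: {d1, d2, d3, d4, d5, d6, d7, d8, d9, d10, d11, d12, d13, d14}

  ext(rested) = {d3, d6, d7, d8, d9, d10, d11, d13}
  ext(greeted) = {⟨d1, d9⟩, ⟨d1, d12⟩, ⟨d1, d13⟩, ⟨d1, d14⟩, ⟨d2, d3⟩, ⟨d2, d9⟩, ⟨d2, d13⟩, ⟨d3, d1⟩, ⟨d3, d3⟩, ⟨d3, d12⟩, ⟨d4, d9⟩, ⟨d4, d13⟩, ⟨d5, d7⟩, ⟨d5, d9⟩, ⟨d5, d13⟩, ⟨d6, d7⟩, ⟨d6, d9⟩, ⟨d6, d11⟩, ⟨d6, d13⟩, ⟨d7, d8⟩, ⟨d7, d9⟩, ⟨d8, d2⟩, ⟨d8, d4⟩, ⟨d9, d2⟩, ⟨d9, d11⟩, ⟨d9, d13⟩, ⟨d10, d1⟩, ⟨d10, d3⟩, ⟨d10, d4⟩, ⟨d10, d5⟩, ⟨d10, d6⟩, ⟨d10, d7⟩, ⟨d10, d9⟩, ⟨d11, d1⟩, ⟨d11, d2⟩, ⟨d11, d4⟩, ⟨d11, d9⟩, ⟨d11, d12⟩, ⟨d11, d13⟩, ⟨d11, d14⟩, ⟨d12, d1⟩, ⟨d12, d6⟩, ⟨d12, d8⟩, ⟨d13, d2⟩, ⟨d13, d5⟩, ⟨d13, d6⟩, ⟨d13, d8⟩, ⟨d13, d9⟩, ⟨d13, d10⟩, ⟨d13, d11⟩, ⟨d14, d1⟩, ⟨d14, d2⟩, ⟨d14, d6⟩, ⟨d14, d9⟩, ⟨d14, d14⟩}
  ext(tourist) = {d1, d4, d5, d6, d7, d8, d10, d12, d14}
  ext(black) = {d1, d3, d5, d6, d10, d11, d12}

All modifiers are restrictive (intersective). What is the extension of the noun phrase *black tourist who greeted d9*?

⟦who greeted d9⟧ = {x : ⟨x, d9⟩ ∈ ⟦greeted⟧} = {d1, d2, d4, d5, d6, d7, d10, d11, d13, d14}
⟦tourist⟧ = {d1, d4, d5, d6, d7, d8, d10, d12, d14}
… ∩ ⟦who greeted d9⟧ = {d1, d4, d5, d6, d7, d8, d10, d12, d14} ∩ {d1, d2, d4, d5, d6, d7, d10, d11, d13, d14} = {d1, d4, d5, d6, d7, d10, d14}
… ∩ ⟦black⟧ = {d1, d4, d5, d6, d7, d10, d14} ∩ {d1, d3, d5, d6, d10, d11, d12} = {d1, d5, d6, d10}
So ⟦black tourist who greeted d9⟧ = {d1, d5, d6, d10}.

{d1, d5, d6, d10}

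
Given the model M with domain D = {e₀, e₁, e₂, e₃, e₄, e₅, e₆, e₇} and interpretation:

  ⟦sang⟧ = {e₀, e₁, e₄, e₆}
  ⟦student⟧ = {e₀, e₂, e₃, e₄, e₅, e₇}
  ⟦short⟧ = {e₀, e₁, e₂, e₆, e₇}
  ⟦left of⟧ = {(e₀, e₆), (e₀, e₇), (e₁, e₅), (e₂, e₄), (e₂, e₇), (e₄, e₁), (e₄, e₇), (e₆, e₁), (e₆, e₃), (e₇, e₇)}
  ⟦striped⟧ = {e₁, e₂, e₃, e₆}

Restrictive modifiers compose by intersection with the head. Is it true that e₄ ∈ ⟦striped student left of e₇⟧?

no

⟦left of e₇⟧ = {x : ⟨x, e₇⟩ ∈ ⟦left of⟧} = {e₀, e₂, e₄, e₇}
⟦student⟧ = {e₀, e₂, e₃, e₄, e₅, e₇}
… ∩ ⟦left of e₇⟧ = {e₀, e₂, e₃, e₄, e₅, e₇} ∩ {e₀, e₂, e₄, e₇} = {e₀, e₂, e₄, e₇}
… ∩ ⟦striped⟧ = {e₀, e₂, e₄, e₇} ∩ {e₁, e₂, e₃, e₆} = {e₂}
⟦striped student left of e₇⟧ = {e₂}; e₄ ∉ this set.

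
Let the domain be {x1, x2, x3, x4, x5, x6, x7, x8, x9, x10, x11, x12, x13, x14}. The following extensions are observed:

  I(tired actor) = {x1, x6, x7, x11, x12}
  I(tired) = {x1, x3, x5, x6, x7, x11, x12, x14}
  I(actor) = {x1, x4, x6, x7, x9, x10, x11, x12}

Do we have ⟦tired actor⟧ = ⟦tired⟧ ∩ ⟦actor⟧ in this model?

yes

⟦tired⟧ ∩ ⟦actor⟧ = {x1, x3, x5, x6, x7, x11, x12, x14} ∩ {x1, x4, x6, x7, x9, x10, x11, x12} = {x1, x6, x7, x11, x12}
Observed ⟦tired actor⟧ = {x1, x6, x7, x11, x12}.
These coincide, so the modifier is intersective here.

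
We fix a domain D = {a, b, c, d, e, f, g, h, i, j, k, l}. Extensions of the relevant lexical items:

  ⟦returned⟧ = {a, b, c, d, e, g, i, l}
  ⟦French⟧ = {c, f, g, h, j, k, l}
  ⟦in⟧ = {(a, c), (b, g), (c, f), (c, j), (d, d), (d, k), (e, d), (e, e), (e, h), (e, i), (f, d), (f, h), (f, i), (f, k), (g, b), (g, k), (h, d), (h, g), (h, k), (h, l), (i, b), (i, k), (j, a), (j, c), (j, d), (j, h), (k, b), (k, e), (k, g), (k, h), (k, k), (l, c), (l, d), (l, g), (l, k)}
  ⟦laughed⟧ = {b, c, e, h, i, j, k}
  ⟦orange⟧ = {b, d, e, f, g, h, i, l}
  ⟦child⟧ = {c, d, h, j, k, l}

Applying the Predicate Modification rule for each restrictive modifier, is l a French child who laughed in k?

no

⟦who laughed⟧ = ⟦laughed⟧ = {b, c, e, h, i, j, k}
⟦in k⟧ = {x : ⟨x, k⟩ ∈ ⟦in⟧} = {d, f, g, h, i, k, l}
⟦child⟧ = {c, d, h, j, k, l}
… ∩ ⟦who laughed⟧ = {c, d, h, j, k, l} ∩ {b, c, e, h, i, j, k} = {c, h, j, k}
… ∩ ⟦in k⟧ = {c, h, j, k} ∩ {d, f, g, h, i, k, l} = {h, k}
… ∩ ⟦French⟧ = {h, k} ∩ {c, f, g, h, j, k, l} = {h, k}
⟦French child who laughed in k⟧ = {h, k}; l ∉ this set.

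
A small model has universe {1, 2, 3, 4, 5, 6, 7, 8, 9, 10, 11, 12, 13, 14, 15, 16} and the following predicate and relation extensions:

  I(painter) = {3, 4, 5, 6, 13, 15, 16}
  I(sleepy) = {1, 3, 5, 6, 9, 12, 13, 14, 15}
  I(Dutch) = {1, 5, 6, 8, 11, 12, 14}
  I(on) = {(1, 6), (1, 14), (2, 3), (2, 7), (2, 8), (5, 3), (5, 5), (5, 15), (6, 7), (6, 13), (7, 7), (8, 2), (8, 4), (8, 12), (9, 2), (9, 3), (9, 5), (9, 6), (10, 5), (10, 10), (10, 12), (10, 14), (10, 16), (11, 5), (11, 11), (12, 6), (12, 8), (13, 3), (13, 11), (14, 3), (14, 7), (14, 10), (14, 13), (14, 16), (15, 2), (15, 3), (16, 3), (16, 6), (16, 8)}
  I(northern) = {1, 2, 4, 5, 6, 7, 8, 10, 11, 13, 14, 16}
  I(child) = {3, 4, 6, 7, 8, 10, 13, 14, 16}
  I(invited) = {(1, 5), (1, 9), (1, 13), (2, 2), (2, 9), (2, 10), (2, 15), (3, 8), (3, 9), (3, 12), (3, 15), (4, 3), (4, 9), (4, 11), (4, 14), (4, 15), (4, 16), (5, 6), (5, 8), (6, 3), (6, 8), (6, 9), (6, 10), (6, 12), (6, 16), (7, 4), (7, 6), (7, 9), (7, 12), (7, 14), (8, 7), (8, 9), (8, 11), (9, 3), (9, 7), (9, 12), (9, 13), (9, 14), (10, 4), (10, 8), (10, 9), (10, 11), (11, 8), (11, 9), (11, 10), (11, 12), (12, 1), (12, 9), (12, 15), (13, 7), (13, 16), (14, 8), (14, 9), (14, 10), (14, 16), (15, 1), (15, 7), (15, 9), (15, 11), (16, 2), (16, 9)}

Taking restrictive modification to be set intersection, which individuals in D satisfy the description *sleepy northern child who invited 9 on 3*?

⟦who invited 9⟧ = {x : ⟨x, 9⟩ ∈ ⟦invited⟧} = {1, 2, 3, 4, 6, 7, 8, 10, 11, 12, 14, 15, 16}
⟦on 3⟧ = {x : ⟨x, 3⟩ ∈ ⟦on⟧} = {2, 5, 9, 13, 14, 15, 16}
⟦child⟧ = {3, 4, 6, 7, 8, 10, 13, 14, 16}
… ∩ ⟦who invited 9⟧ = {3, 4, 6, 7, 8, 10, 13, 14, 16} ∩ {1, 2, 3, 4, 6, 7, 8, 10, 11, 12, 14, 15, 16} = {3, 4, 6, 7, 8, 10, 14, 16}
… ∩ ⟦on 3⟧ = {3, 4, 6, 7, 8, 10, 14, 16} ∩ {2, 5, 9, 13, 14, 15, 16} = {14, 16}
… ∩ ⟦sleepy⟧ = {14, 16} ∩ {1, 3, 5, 6, 9, 12, 13, 14, 15} = {14}
… ∩ ⟦northern⟧ = {14} ∩ {1, 2, 4, 5, 6, 7, 8, 10, 11, 13, 14, 16} = {14}
So ⟦sleepy northern child who invited 9 on 3⟧ = {14}.

{14}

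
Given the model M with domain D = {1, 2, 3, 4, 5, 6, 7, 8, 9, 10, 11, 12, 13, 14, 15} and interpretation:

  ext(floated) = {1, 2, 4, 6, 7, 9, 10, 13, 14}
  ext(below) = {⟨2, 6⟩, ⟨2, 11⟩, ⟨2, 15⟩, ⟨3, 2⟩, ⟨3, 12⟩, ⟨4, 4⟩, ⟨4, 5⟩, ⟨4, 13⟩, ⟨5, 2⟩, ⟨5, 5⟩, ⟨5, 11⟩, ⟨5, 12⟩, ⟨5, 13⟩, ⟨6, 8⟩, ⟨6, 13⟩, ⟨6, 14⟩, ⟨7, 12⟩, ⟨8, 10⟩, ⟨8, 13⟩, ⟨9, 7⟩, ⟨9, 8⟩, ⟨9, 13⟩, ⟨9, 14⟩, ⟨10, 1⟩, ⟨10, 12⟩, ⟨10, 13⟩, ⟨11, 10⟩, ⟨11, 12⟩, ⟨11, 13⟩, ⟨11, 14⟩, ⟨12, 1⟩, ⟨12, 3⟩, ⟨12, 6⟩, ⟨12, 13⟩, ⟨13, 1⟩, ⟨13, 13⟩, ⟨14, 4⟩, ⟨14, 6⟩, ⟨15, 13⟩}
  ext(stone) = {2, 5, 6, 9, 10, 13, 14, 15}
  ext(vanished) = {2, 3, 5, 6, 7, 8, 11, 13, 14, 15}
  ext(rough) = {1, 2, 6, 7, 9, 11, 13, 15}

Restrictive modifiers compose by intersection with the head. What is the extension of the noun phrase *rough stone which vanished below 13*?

⟦which vanished⟧ = ⟦vanished⟧ = {2, 3, 5, 6, 7, 8, 11, 13, 14, 15}
⟦below 13⟧ = {x : ⟨x, 13⟩ ∈ ⟦below⟧} = {4, 5, 6, 8, 9, 10, 11, 12, 13, 15}
⟦stone⟧ = {2, 5, 6, 9, 10, 13, 14, 15}
… ∩ ⟦which vanished⟧ = {2, 5, 6, 9, 10, 13, 14, 15} ∩ {2, 3, 5, 6, 7, 8, 11, 13, 14, 15} = {2, 5, 6, 13, 14, 15}
… ∩ ⟦below 13⟧ = {2, 5, 6, 13, 14, 15} ∩ {4, 5, 6, 8, 9, 10, 11, 12, 13, 15} = {5, 6, 13, 15}
… ∩ ⟦rough⟧ = {5, 6, 13, 15} ∩ {1, 2, 6, 7, 9, 11, 13, 15} = {6, 13, 15}
So ⟦rough stone which vanished below 13⟧ = {6, 13, 15}.

{6, 13, 15}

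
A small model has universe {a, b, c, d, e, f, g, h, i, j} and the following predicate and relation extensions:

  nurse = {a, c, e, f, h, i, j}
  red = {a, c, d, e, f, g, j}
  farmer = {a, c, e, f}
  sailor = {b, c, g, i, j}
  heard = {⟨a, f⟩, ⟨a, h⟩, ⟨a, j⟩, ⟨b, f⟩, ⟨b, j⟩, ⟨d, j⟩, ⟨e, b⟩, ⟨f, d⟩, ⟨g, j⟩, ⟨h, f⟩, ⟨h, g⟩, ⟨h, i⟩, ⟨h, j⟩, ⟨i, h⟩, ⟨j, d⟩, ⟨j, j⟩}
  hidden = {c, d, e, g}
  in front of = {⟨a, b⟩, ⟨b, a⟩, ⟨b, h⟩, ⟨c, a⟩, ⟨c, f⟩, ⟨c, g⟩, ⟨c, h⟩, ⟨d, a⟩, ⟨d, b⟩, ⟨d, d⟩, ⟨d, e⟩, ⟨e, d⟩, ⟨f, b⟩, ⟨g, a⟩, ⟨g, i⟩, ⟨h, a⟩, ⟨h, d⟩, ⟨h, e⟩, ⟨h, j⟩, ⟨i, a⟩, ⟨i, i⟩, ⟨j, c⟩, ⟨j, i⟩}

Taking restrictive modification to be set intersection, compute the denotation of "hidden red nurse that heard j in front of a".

{ }

⟦that heard j⟧ = {x : ⟨x, j⟩ ∈ ⟦heard⟧} = {a, b, d, g, h, j}
⟦in front of a⟧ = {x : ⟨x, a⟩ ∈ ⟦in front of⟧} = {b, c, d, g, h, i}
⟦nurse⟧ = {a, c, e, f, h, i, j}
… ∩ ⟦that heard j⟧ = {a, c, e, f, h, i, j} ∩ {a, b, d, g, h, j} = {a, h, j}
… ∩ ⟦in front of a⟧ = {a, h, j} ∩ {b, c, d, g, h, i} = {h}
… ∩ ⟦hidden⟧ = {h} ∩ {c, d, e, g} = ∅
… ∩ ⟦red⟧ = ∅ ∩ {a, c, d, e, f, g, j} = ∅
So ⟦hidden red nurse that heard j in front of a⟧ = { }.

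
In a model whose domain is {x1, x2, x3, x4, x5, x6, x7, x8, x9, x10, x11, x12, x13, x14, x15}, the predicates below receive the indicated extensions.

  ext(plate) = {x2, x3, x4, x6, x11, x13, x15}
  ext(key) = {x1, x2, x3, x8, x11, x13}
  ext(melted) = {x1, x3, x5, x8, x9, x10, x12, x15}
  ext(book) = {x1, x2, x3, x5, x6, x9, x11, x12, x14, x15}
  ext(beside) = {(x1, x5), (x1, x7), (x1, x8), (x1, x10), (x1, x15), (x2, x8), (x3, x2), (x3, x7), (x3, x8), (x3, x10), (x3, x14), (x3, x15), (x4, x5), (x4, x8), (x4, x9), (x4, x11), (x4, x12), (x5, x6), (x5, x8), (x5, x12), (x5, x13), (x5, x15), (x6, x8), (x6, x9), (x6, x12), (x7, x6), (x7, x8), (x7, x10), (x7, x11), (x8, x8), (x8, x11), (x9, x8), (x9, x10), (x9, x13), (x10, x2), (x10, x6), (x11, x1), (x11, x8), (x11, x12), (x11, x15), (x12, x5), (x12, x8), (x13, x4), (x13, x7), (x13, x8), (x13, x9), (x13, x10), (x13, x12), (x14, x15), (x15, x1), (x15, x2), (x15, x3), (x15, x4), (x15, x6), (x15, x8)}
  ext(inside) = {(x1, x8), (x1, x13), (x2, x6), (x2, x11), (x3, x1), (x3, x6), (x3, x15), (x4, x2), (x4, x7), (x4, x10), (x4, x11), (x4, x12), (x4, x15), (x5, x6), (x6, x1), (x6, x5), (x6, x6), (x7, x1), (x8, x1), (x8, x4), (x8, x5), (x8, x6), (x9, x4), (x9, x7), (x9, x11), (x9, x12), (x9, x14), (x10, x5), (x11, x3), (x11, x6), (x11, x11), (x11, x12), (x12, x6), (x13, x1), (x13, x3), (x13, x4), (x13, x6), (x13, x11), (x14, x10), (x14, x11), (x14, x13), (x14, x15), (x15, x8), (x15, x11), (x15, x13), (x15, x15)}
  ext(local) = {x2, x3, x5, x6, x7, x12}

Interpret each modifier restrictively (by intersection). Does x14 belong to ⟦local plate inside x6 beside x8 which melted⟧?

⟦inside x6⟧ = {x : ⟨x, x6⟩ ∈ ⟦inside⟧} = {x2, x3, x5, x6, x8, x11, x12, x13}
⟦beside x8⟧ = {x : ⟨x, x8⟩ ∈ ⟦beside⟧} = {x1, x2, x3, x4, x5, x6, x7, x8, x9, x11, x12, x13, x15}
⟦which melted⟧ = ⟦melted⟧ = {x1, x3, x5, x8, x9, x10, x12, x15}
⟦plate⟧ = {x2, x3, x4, x6, x11, x13, x15}
… ∩ ⟦inside x6⟧ = {x2, x3, x4, x6, x11, x13, x15} ∩ {x2, x3, x5, x6, x8, x11, x12, x13} = {x2, x3, x6, x11, x13}
… ∩ ⟦beside x8⟧ = {x2, x3, x6, x11, x13} ∩ {x1, x2, x3, x4, x5, x6, x7, x8, x9, x11, x12, x13, x15} = {x2, x3, x6, x11, x13}
… ∩ ⟦which melted⟧ = {x2, x3, x6, x11, x13} ∩ {x1, x3, x5, x8, x9, x10, x12, x15} = {x3}
… ∩ ⟦local⟧ = {x3} ∩ {x2, x3, x5, x6, x7, x12} = {x3}
⟦local plate inside x6 beside x8 which melted⟧ = {x3}; x14 ∉ this set.

no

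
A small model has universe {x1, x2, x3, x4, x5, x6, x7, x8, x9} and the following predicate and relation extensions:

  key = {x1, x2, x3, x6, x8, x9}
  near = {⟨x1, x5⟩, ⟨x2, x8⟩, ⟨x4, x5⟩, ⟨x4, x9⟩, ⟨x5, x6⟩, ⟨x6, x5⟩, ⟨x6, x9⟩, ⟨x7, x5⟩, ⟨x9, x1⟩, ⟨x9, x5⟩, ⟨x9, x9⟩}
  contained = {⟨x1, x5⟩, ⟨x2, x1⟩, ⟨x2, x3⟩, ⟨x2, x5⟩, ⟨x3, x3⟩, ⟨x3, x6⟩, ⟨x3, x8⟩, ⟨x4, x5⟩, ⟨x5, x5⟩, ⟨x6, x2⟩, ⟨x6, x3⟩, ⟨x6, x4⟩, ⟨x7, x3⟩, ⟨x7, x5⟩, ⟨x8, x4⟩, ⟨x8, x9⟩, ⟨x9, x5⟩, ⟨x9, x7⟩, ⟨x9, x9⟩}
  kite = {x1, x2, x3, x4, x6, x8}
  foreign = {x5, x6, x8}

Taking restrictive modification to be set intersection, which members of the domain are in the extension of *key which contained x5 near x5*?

⟦which contained x5⟧ = {x : ⟨x, x5⟩ ∈ ⟦contained⟧} = {x1, x2, x4, x5, x7, x9}
⟦near x5⟧ = {x : ⟨x, x5⟩ ∈ ⟦near⟧} = {x1, x4, x6, x7, x9}
⟦key⟧ = {x1, x2, x3, x6, x8, x9}
… ∩ ⟦which contained x5⟧ = {x1, x2, x3, x6, x8, x9} ∩ {x1, x2, x4, x5, x7, x9} = {x1, x2, x9}
… ∩ ⟦near x5⟧ = {x1, x2, x9} ∩ {x1, x4, x6, x7, x9} = {x1, x9}
So ⟦key which contained x5 near x5⟧ = {x1, x9}.

{x1, x9}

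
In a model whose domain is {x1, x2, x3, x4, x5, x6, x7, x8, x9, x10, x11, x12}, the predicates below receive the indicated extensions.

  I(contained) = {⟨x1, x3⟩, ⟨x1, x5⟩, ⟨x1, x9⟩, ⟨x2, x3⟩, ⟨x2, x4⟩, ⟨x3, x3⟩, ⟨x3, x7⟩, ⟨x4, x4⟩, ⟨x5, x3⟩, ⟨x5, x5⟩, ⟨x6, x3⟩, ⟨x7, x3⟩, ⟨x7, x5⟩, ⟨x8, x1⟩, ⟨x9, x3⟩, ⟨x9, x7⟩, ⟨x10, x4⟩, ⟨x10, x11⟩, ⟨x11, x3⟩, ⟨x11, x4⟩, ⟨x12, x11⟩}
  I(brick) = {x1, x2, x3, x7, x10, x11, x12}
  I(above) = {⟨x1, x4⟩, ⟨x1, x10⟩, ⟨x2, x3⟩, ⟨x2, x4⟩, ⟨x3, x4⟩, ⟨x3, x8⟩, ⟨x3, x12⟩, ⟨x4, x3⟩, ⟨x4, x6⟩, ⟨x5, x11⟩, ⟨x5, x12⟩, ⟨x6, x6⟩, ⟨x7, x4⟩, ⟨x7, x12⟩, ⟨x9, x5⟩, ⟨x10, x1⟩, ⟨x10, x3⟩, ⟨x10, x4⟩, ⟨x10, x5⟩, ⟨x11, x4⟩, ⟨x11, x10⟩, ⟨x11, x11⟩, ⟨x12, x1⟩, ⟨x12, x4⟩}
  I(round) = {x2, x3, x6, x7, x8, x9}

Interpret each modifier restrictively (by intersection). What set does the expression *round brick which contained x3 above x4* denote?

{x2, x3, x7}

⟦which contained x3⟧ = {x : ⟨x, x3⟩ ∈ ⟦contained⟧} = {x1, x2, x3, x5, x6, x7, x9, x11}
⟦above x4⟧ = {x : ⟨x, x4⟩ ∈ ⟦above⟧} = {x1, x2, x3, x7, x10, x11, x12}
⟦brick⟧ = {x1, x2, x3, x7, x10, x11, x12}
… ∩ ⟦which contained x3⟧ = {x1, x2, x3, x7, x10, x11, x12} ∩ {x1, x2, x3, x5, x6, x7, x9, x11} = {x1, x2, x3, x7, x11}
… ∩ ⟦above x4⟧ = {x1, x2, x3, x7, x11} ∩ {x1, x2, x3, x7, x10, x11, x12} = {x1, x2, x3, x7, x11}
… ∩ ⟦round⟧ = {x1, x2, x3, x7, x11} ∩ {x2, x3, x6, x7, x8, x9} = {x2, x3, x7}
So ⟦round brick which contained x3 above x4⟧ = {x2, x3, x7}.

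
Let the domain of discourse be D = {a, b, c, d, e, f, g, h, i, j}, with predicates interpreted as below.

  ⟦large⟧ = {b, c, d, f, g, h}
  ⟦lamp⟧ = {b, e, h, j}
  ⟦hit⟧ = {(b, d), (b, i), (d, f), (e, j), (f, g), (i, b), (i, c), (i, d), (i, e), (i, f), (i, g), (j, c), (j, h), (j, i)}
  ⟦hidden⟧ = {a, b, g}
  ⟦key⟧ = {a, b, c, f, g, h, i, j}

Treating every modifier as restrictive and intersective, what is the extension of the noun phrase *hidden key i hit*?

⟦i hit⟧ = {x : ⟨i, x⟩ ∈ ⟦hit⟧} = {b, c, d, e, f, g}
⟦key⟧ = {a, b, c, f, g, h, i, j}
… ∩ ⟦i hit⟧ = {a, b, c, f, g, h, i, j} ∩ {b, c, d, e, f, g} = {b, c, f, g}
… ∩ ⟦hidden⟧ = {b, c, f, g} ∩ {a, b, g} = {b, g}
So ⟦hidden key i hit⟧ = {b, g}.

{b, g}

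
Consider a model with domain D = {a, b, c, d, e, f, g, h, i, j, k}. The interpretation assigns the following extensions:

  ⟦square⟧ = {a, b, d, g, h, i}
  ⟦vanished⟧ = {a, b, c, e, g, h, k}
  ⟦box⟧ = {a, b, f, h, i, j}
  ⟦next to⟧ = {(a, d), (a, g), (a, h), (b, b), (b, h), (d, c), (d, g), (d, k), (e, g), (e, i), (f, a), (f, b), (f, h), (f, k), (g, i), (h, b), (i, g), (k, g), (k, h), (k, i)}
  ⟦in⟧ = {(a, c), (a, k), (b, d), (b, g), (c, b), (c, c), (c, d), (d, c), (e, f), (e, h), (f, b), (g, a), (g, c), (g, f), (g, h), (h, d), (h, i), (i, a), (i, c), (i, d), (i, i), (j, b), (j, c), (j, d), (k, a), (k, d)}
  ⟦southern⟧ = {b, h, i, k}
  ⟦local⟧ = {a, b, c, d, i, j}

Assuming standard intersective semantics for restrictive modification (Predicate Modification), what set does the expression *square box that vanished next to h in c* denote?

⟦that vanished⟧ = ⟦vanished⟧ = {a, b, c, e, g, h, k}
⟦next to h⟧ = {x : ⟨x, h⟩ ∈ ⟦next to⟧} = {a, b, f, k}
⟦in c⟧ = {x : ⟨x, c⟩ ∈ ⟦in⟧} = {a, c, d, g, i, j}
⟦box⟧ = {a, b, f, h, i, j}
… ∩ ⟦that vanished⟧ = {a, b, f, h, i, j} ∩ {a, b, c, e, g, h, k} = {a, b, h}
… ∩ ⟦next to h⟧ = {a, b, h} ∩ {a, b, f, k} = {a, b}
… ∩ ⟦in c⟧ = {a, b} ∩ {a, c, d, g, i, j} = {a}
… ∩ ⟦square⟧ = {a} ∩ {a, b, d, g, h, i} = {a}
So ⟦square box that vanished next to h in c⟧ = {a}.

{a}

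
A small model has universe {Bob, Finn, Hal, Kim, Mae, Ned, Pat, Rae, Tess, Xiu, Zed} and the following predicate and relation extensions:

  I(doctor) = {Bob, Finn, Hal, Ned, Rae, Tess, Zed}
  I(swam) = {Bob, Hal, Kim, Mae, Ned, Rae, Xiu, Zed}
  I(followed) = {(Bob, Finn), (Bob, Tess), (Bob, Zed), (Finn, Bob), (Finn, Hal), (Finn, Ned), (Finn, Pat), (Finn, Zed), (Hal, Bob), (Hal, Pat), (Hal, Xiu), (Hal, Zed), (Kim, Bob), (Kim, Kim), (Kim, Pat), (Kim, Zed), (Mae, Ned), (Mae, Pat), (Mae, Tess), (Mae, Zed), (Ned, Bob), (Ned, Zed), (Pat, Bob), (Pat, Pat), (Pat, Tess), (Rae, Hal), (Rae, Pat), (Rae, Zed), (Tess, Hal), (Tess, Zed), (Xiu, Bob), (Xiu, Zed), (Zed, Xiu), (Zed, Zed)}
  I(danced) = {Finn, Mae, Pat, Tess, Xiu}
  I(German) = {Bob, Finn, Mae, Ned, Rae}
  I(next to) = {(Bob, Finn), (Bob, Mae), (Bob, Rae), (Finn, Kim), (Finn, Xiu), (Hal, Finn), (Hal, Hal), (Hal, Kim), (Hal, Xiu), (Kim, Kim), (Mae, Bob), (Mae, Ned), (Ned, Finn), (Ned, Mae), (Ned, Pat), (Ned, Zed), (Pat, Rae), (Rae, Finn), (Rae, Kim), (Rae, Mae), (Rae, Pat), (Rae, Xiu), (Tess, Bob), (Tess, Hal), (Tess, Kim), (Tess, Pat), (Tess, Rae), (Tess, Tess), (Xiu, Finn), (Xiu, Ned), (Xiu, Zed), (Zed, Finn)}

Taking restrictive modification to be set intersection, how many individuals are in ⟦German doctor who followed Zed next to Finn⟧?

⟦who followed Zed⟧ = {x : ⟨x, Zed⟩ ∈ ⟦followed⟧} = {Bob, Finn, Hal, Kim, Mae, Ned, Rae, Tess, Xiu, Zed}
⟦next to Finn⟧ = {x : ⟨x, Finn⟩ ∈ ⟦next to⟧} = {Bob, Hal, Ned, Rae, Xiu, Zed}
⟦doctor⟧ = {Bob, Finn, Hal, Ned, Rae, Tess, Zed}
… ∩ ⟦who followed Zed⟧ = {Bob, Finn, Hal, Ned, Rae, Tess, Zed} ∩ {Bob, Finn, Hal, Kim, Mae, Ned, Rae, Tess, Xiu, Zed} = {Bob, Finn, Hal, Ned, Rae, Tess, Zed}
… ∩ ⟦next to Finn⟧ = {Bob, Finn, Hal, Ned, Rae, Tess, Zed} ∩ {Bob, Hal, Ned, Rae, Xiu, Zed} = {Bob, Hal, Ned, Rae, Zed}
… ∩ ⟦German⟧ = {Bob, Hal, Ned, Rae, Zed} ∩ {Bob, Finn, Mae, Ned, Rae} = {Bob, Ned, Rae}
⟦German doctor who followed Zed next to Finn⟧ = {Bob, Ned, Rae}, so the cardinality is 3.

3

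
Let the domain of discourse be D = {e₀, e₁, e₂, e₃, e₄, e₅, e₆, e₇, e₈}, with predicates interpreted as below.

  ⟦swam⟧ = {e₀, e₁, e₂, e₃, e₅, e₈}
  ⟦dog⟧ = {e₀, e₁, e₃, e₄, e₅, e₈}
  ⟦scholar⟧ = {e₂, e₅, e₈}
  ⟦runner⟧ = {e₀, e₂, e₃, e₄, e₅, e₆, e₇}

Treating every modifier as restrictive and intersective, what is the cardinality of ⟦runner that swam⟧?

⟦that swam⟧ = ⟦swam⟧ = {e₀, e₁, e₂, e₃, e₅, e₈}
⟦runner⟧ = {e₀, e₂, e₃, e₄, e₅, e₆, e₇}
… ∩ ⟦that swam⟧ = {e₀, e₂, e₃, e₄, e₅, e₆, e₇} ∩ {e₀, e₁, e₂, e₃, e₅, e₈} = {e₀, e₂, e₃, e₅}
⟦runner that swam⟧ = {e₀, e₂, e₃, e₅}, so the cardinality is 4.

4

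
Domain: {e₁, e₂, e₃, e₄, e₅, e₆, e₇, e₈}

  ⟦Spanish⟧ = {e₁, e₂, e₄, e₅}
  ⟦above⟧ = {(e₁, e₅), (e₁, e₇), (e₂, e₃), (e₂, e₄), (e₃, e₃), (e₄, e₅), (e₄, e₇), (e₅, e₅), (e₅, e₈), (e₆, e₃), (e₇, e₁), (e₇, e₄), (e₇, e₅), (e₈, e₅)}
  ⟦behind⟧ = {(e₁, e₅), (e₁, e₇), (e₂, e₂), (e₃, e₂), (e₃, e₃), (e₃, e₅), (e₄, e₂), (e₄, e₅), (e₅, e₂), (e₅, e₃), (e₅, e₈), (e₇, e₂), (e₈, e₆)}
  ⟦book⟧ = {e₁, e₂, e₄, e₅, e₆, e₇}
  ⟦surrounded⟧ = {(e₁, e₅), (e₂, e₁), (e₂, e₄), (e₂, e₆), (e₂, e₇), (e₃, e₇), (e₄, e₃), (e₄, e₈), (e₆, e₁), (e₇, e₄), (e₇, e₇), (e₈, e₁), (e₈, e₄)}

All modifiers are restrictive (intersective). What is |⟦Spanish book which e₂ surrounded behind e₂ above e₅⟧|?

1

⟦which e₂ surrounded⟧ = {x : ⟨e₂, x⟩ ∈ ⟦surrounded⟧} = {e₁, e₄, e₆, e₇}
⟦behind e₂⟧ = {x : ⟨x, e₂⟩ ∈ ⟦behind⟧} = {e₂, e₃, e₄, e₅, e₇}
⟦above e₅⟧ = {x : ⟨x, e₅⟩ ∈ ⟦above⟧} = {e₁, e₄, e₅, e₇, e₈}
⟦book⟧ = {e₁, e₂, e₄, e₅, e₆, e₇}
… ∩ ⟦which e₂ surrounded⟧ = {e₁, e₂, e₄, e₅, e₆, e₇} ∩ {e₁, e₄, e₆, e₇} = {e₁, e₄, e₆, e₇}
… ∩ ⟦behind e₂⟧ = {e₁, e₄, e₆, e₇} ∩ {e₂, e₃, e₄, e₅, e₇} = {e₄, e₇}
… ∩ ⟦above e₅⟧ = {e₄, e₇} ∩ {e₁, e₄, e₅, e₇, e₈} = {e₄, e₇}
… ∩ ⟦Spanish⟧ = {e₄, e₇} ∩ {e₁, e₂, e₄, e₅} = {e₄}
⟦Spanish book which e₂ surrounded behind e₂ above e₅⟧ = {e₄}, so the cardinality is 1.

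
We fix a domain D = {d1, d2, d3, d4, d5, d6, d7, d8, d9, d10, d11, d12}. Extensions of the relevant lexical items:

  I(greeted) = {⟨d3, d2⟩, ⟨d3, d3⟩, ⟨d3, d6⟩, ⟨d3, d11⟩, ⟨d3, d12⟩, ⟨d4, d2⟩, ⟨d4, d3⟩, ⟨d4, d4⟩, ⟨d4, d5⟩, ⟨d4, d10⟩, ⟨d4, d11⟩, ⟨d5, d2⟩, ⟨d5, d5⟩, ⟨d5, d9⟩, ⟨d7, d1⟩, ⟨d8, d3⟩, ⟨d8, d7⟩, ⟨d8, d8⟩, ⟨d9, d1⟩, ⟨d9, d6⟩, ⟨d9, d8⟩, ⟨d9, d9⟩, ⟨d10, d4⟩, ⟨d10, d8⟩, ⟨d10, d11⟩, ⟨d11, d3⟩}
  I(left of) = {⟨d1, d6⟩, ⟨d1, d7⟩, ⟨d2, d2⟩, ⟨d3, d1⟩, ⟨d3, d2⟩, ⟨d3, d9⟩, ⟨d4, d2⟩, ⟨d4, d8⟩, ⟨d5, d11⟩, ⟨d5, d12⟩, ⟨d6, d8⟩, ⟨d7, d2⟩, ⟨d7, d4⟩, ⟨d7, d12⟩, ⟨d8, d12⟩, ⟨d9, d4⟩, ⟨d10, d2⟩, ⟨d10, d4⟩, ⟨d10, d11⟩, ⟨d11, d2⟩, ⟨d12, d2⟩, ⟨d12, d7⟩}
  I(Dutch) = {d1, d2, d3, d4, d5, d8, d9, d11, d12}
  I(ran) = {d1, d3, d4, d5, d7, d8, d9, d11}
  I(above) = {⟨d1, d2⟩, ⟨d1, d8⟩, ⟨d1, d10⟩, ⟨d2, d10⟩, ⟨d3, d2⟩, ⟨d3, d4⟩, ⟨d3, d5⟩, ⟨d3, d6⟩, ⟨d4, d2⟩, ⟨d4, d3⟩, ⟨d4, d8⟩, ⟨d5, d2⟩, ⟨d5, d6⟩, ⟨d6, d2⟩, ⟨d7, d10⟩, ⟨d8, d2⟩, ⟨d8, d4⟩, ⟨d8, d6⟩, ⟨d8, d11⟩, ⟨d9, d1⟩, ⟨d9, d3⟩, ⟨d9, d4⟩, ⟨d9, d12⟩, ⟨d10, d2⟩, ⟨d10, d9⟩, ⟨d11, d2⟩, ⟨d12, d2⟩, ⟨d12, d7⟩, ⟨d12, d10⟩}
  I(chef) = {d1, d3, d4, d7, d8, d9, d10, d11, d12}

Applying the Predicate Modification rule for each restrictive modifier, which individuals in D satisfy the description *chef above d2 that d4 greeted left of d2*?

{d3, d4, d10, d11}

⟦above d2⟧ = {x : ⟨x, d2⟩ ∈ ⟦above⟧} = {d1, d3, d4, d5, d6, d8, d10, d11, d12}
⟦that d4 greeted⟧ = {x : ⟨d4, x⟩ ∈ ⟦greeted⟧} = {d2, d3, d4, d5, d10, d11}
⟦left of d2⟧ = {x : ⟨x, d2⟩ ∈ ⟦left of⟧} = {d2, d3, d4, d7, d10, d11, d12}
⟦chef⟧ = {d1, d3, d4, d7, d8, d9, d10, d11, d12}
… ∩ ⟦above d2⟧ = {d1, d3, d4, d7, d8, d9, d10, d11, d12} ∩ {d1, d3, d4, d5, d6, d8, d10, d11, d12} = {d1, d3, d4, d8, d10, d11, d12}
… ∩ ⟦that d4 greeted⟧ = {d1, d3, d4, d8, d10, d11, d12} ∩ {d2, d3, d4, d5, d10, d11} = {d3, d4, d10, d11}
… ∩ ⟦left of d2⟧ = {d3, d4, d10, d11} ∩ {d2, d3, d4, d7, d10, d11, d12} = {d3, d4, d10, d11}
So ⟦chef above d2 that d4 greeted left of d2⟧ = {d3, d4, d10, d11}.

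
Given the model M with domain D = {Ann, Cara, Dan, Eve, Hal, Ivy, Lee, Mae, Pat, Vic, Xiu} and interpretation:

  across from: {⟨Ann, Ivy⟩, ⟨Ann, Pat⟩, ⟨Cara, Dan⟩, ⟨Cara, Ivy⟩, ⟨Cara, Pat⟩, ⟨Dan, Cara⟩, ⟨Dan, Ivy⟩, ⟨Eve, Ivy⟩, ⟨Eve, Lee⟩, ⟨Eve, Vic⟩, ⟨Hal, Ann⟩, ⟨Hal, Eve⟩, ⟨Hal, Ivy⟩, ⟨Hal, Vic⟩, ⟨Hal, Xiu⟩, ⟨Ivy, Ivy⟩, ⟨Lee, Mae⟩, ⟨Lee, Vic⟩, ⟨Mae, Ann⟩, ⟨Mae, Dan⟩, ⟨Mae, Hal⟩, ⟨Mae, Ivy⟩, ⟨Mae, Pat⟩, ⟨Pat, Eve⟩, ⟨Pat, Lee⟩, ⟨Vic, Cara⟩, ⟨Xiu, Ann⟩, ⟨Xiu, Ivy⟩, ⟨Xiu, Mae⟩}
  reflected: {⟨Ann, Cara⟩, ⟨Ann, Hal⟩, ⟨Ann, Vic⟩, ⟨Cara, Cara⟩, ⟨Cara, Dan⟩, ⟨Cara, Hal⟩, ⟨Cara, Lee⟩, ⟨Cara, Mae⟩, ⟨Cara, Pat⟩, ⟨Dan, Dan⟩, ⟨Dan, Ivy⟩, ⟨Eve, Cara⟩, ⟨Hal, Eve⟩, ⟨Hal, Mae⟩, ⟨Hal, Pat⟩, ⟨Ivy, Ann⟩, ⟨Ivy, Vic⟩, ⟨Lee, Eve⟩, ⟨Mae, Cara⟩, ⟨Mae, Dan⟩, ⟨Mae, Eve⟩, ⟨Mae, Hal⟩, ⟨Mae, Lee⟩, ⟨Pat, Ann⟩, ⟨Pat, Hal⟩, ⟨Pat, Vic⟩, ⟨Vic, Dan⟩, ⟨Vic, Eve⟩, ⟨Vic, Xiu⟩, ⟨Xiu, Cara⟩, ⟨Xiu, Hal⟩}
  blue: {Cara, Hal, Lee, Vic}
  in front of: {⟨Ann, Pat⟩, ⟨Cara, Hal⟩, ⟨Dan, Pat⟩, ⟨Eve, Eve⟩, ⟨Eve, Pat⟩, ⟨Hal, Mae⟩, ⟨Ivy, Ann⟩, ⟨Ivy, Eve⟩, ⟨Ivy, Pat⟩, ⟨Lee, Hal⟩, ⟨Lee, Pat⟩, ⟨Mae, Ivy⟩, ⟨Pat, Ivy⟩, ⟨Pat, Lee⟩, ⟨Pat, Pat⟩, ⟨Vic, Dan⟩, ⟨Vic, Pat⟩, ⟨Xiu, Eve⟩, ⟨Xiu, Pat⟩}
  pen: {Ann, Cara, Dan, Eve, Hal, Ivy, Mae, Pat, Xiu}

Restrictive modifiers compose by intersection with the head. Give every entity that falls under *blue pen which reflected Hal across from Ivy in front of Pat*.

⟦which reflected Hal⟧ = {x : ⟨x, Hal⟩ ∈ ⟦reflected⟧} = {Ann, Cara, Mae, Pat, Xiu}
⟦across from Ivy⟧ = {x : ⟨x, Ivy⟩ ∈ ⟦across from⟧} = {Ann, Cara, Dan, Eve, Hal, Ivy, Mae, Xiu}
⟦in front of Pat⟧ = {x : ⟨x, Pat⟩ ∈ ⟦in front of⟧} = {Ann, Dan, Eve, Ivy, Lee, Pat, Vic, Xiu}
⟦pen⟧ = {Ann, Cara, Dan, Eve, Hal, Ivy, Mae, Pat, Xiu}
… ∩ ⟦which reflected Hal⟧ = {Ann, Cara, Dan, Eve, Hal, Ivy, Mae, Pat, Xiu} ∩ {Ann, Cara, Mae, Pat, Xiu} = {Ann, Cara, Mae, Pat, Xiu}
… ∩ ⟦across from Ivy⟧ = {Ann, Cara, Mae, Pat, Xiu} ∩ {Ann, Cara, Dan, Eve, Hal, Ivy, Mae, Xiu} = {Ann, Cara, Mae, Xiu}
… ∩ ⟦in front of Pat⟧ = {Ann, Cara, Mae, Xiu} ∩ {Ann, Dan, Eve, Ivy, Lee, Pat, Vic, Xiu} = {Ann, Xiu}
… ∩ ⟦blue⟧ = {Ann, Xiu} ∩ {Cara, Hal, Lee, Vic} = ∅
So ⟦blue pen which reflected Hal across from Ivy in front of Pat⟧ = {}.

{}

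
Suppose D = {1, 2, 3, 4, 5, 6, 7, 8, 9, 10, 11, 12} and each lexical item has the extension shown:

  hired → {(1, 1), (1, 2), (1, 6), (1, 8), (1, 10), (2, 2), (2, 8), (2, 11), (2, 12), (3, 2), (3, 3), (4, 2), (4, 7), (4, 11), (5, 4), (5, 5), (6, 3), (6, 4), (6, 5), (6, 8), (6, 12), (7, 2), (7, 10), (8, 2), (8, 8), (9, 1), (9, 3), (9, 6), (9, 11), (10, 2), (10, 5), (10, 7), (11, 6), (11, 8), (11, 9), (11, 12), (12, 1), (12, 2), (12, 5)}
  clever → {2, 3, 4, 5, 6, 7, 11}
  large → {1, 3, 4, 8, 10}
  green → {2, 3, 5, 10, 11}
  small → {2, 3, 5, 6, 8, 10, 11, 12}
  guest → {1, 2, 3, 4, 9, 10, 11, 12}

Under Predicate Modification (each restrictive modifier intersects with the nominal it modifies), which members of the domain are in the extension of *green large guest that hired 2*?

{3, 10}

⟦that hired 2⟧ = {x : ⟨x, 2⟩ ∈ ⟦hired⟧} = {1, 2, 3, 4, 7, 8, 10, 12}
⟦guest⟧ = {1, 2, 3, 4, 9, 10, 11, 12}
… ∩ ⟦that hired 2⟧ = {1, 2, 3, 4, 9, 10, 11, 12} ∩ {1, 2, 3, 4, 7, 8, 10, 12} = {1, 2, 3, 4, 10, 12}
… ∩ ⟦green⟧ = {1, 2, 3, 4, 10, 12} ∩ {2, 3, 5, 10, 11} = {2, 3, 10}
… ∩ ⟦large⟧ = {2, 3, 10} ∩ {1, 3, 4, 8, 10} = {3, 10}
So ⟦green large guest that hired 2⟧ = {3, 10}.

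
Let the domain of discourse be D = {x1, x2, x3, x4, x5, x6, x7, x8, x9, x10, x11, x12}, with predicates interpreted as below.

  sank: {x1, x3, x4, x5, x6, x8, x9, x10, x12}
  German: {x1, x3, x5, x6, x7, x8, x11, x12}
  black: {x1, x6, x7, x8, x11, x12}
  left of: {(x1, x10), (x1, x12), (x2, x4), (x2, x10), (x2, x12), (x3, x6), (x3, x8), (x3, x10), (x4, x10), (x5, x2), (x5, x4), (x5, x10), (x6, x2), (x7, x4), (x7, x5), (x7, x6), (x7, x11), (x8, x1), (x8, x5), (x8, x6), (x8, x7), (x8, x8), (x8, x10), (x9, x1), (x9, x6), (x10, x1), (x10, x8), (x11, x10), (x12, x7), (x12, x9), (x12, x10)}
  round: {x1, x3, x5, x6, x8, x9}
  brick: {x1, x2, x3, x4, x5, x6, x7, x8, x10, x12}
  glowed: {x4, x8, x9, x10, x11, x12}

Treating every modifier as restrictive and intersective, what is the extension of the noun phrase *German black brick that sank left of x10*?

⟦that sank⟧ = ⟦sank⟧ = {x1, x3, x4, x5, x6, x8, x9, x10, x12}
⟦left of x10⟧ = {x : ⟨x, x10⟩ ∈ ⟦left of⟧} = {x1, x2, x3, x4, x5, x8, x11, x12}
⟦brick⟧ = {x1, x2, x3, x4, x5, x6, x7, x8, x10, x12}
… ∩ ⟦that sank⟧ = {x1, x2, x3, x4, x5, x6, x7, x8, x10, x12} ∩ {x1, x3, x4, x5, x6, x8, x9, x10, x12} = {x1, x3, x4, x5, x6, x8, x10, x12}
… ∩ ⟦left of x10⟧ = {x1, x3, x4, x5, x6, x8, x10, x12} ∩ {x1, x2, x3, x4, x5, x8, x11, x12} = {x1, x3, x4, x5, x8, x12}
… ∩ ⟦German⟧ = {x1, x3, x4, x5, x8, x12} ∩ {x1, x3, x5, x6, x7, x8, x11, x12} = {x1, x3, x5, x8, x12}
… ∩ ⟦black⟧ = {x1, x3, x5, x8, x12} ∩ {x1, x6, x7, x8, x11, x12} = {x1, x8, x12}
So ⟦German black brick that sank left of x10⟧ = {x1, x8, x12}.

{x1, x8, x12}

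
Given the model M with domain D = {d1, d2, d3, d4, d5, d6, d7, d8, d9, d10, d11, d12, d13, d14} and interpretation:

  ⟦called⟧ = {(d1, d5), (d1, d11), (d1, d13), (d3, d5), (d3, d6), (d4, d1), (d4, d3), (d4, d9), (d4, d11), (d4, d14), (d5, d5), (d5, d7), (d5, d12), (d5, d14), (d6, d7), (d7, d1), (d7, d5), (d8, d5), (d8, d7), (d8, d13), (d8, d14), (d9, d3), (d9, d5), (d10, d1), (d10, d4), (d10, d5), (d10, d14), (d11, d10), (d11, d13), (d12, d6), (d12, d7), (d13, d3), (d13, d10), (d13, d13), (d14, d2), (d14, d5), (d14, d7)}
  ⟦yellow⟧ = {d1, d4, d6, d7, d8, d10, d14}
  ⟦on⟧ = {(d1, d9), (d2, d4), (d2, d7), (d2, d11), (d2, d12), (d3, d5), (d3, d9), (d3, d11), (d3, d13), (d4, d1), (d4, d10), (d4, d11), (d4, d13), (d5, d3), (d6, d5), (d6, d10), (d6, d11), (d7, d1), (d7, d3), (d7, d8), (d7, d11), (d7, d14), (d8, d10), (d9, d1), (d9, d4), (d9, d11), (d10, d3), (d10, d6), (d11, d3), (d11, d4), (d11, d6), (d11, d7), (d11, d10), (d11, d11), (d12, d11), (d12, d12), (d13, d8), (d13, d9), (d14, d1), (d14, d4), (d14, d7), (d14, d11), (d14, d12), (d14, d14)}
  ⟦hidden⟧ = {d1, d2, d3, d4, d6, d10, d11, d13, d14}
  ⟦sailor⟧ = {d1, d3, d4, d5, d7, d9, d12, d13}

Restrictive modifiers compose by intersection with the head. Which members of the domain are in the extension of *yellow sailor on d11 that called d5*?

{d7}

⟦on d11⟧ = {x : ⟨x, d11⟩ ∈ ⟦on⟧} = {d2, d3, d4, d6, d7, d9, d11, d12, d14}
⟦that called d5⟧ = {x : ⟨x, d5⟩ ∈ ⟦called⟧} = {d1, d3, d5, d7, d8, d9, d10, d14}
⟦sailor⟧ = {d1, d3, d4, d5, d7, d9, d12, d13}
… ∩ ⟦on d11⟧ = {d1, d3, d4, d5, d7, d9, d12, d13} ∩ {d2, d3, d4, d6, d7, d9, d11, d12, d14} = {d3, d4, d7, d9, d12}
… ∩ ⟦that called d5⟧ = {d3, d4, d7, d9, d12} ∩ {d1, d3, d5, d7, d8, d9, d10, d14} = {d3, d7, d9}
… ∩ ⟦yellow⟧ = {d3, d7, d9} ∩ {d1, d4, d6, d7, d8, d10, d14} = {d7}
So ⟦yellow sailor on d11 that called d5⟧ = {d7}.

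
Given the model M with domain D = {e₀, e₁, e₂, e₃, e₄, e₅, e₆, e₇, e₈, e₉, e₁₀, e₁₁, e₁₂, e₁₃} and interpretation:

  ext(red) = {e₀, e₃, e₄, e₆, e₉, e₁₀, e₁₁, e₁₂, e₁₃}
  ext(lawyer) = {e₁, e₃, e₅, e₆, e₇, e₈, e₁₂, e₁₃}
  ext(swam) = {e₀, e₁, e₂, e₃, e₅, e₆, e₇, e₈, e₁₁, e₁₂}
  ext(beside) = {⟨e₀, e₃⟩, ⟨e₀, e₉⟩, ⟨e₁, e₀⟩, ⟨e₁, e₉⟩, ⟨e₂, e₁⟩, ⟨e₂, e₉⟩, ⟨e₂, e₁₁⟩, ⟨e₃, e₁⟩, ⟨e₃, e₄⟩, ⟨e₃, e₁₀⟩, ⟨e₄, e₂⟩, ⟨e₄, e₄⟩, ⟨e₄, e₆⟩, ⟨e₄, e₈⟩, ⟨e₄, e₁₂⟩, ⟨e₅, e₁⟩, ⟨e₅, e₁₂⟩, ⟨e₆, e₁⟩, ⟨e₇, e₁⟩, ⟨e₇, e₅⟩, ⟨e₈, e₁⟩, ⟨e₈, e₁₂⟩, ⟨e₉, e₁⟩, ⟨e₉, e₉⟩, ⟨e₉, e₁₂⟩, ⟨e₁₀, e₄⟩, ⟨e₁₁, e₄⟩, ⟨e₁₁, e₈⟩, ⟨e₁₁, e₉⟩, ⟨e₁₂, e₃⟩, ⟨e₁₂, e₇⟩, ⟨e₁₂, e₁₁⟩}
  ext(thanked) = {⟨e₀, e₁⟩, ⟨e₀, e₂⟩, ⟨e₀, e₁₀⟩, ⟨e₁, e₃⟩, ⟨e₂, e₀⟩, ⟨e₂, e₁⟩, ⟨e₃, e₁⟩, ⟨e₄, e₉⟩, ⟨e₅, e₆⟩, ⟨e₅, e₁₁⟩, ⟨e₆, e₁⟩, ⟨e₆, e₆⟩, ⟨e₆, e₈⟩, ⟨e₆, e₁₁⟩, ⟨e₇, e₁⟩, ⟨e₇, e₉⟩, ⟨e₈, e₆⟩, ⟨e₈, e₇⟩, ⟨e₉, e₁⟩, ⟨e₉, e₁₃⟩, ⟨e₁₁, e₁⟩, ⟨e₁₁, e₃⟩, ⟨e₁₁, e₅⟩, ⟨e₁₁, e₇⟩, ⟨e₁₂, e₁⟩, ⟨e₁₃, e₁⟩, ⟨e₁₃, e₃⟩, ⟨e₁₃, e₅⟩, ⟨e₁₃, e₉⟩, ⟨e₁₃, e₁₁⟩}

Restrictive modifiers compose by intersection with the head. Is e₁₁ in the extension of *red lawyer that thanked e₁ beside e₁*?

⟦that thanked e₁⟧ = {x : ⟨x, e₁⟩ ∈ ⟦thanked⟧} = {e₀, e₂, e₃, e₆, e₇, e₉, e₁₁, e₁₂, e₁₃}
⟦beside e₁⟧ = {x : ⟨x, e₁⟩ ∈ ⟦beside⟧} = {e₂, e₃, e₅, e₆, e₇, e₈, e₉}
⟦lawyer⟧ = {e₁, e₃, e₅, e₆, e₇, e₈, e₁₂, e₁₃}
… ∩ ⟦that thanked e₁⟧ = {e₁, e₃, e₅, e₆, e₇, e₈, e₁₂, e₁₃} ∩ {e₀, e₂, e₃, e₆, e₇, e₉, e₁₁, e₁₂, e₁₃} = {e₃, e₆, e₇, e₁₂, e₁₃}
… ∩ ⟦beside e₁⟧ = {e₃, e₆, e₇, e₁₂, e₁₃} ∩ {e₂, e₃, e₅, e₆, e₇, e₈, e₉} = {e₃, e₆, e₇}
… ∩ ⟦red⟧ = {e₃, e₆, e₇} ∩ {e₀, e₃, e₄, e₆, e₉, e₁₀, e₁₁, e₁₂, e₁₃} = {e₃, e₆}
⟦red lawyer that thanked e₁ beside e₁⟧ = {e₃, e₆}; e₁₁ ∉ this set.

no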